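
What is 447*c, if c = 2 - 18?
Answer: -7152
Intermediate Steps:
c = -16
447*c = 447*(-16) = -7152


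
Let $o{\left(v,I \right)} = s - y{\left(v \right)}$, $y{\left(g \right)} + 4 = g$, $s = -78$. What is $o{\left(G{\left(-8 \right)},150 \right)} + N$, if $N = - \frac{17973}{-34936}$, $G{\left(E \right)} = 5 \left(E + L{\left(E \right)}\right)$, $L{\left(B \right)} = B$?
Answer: $\frac{227589}{34936} \approx 6.5145$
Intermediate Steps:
$G{\left(E \right)} = 10 E$ ($G{\left(E \right)} = 5 \left(E + E\right) = 5 \cdot 2 E = 10 E$)
$y{\left(g \right)} = -4 + g$
$N = \frac{17973}{34936}$ ($N = \left(-17973\right) \left(- \frac{1}{34936}\right) = \frac{17973}{34936} \approx 0.51445$)
$o{\left(v,I \right)} = -74 - v$ ($o{\left(v,I \right)} = -78 - \left(-4 + v\right) = -74 - v$)
$o{\left(G{\left(-8 \right)},150 \right)} + N = \left(-74 - 10 \left(-8\right)\right) + \frac{17973}{34936} = \left(-74 - -80\right) + \frac{17973}{34936} = \left(-74 + 80\right) + \frac{17973}{34936} = 6 + \frac{17973}{34936} = \frac{227589}{34936}$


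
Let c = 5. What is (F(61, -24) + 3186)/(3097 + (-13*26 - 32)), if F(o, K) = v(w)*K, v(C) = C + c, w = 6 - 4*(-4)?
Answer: 94/101 ≈ 0.93069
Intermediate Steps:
w = 22 (w = 6 + 16 = 22)
v(C) = 5 + C (v(C) = C + 5 = 5 + C)
F(o, K) = 27*K (F(o, K) = (5 + 22)*K = 27*K)
(F(61, -24) + 3186)/(3097 + (-13*26 - 32)) = (27*(-24) + 3186)/(3097 + (-13*26 - 32)) = (-648 + 3186)/(3097 + (-338 - 32)) = 2538/(3097 - 370) = 2538/2727 = 2538*(1/2727) = 94/101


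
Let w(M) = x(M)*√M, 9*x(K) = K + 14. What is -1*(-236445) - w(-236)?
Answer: 236445 + 148*I*√59/3 ≈ 2.3645e+5 + 378.94*I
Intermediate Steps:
x(K) = 14/9 + K/9 (x(K) = (K + 14)/9 = (14 + K)/9 = 14/9 + K/9)
w(M) = √M*(14/9 + M/9) (w(M) = (14/9 + M/9)*√M = √M*(14/9 + M/9))
-1*(-236445) - w(-236) = -1*(-236445) - √(-236)*(14 - 236)/9 = 236445 - 2*I*√59*(-222)/9 = 236445 - (-148)*I*√59/3 = 236445 + 148*I*√59/3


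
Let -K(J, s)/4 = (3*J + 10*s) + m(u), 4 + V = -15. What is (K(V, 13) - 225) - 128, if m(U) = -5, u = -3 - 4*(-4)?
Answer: -625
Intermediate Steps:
V = -19 (V = -4 - 15 = -19)
u = 13 (u = -3 + 16 = 13)
K(J, s) = 20 - 40*s - 12*J (K(J, s) = -4*((3*J + 10*s) - 5) = -4*(-5 + 3*J + 10*s) = 20 - 40*s - 12*J)
(K(V, 13) - 225) - 128 = ((20 - 40*13 - 12*(-19)) - 225) - 128 = ((20 - 520 + 228) - 225) - 128 = (-272 - 225) - 128 = -497 - 128 = -625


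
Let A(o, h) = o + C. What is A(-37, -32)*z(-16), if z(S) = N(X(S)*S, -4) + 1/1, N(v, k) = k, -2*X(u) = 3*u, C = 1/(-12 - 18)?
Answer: 1111/10 ≈ 111.10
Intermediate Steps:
C = -1/30 (C = 1/(-30) = -1/30 ≈ -0.033333)
A(o, h) = -1/30 + o (A(o, h) = o - 1/30 = -1/30 + o)
X(u) = -3*u/2
z(S) = -3 (z(S) = -4 + 1/1 = -4 + 1 = -3)
A(-37, -32)*z(-16) = (-1/30 - 37)*(-3) = -1111/30*(-3) = 1111/10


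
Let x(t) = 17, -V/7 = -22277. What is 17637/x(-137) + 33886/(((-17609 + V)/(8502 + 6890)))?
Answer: 5653236257/1175805 ≈ 4808.0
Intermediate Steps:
V = 155939 (V = -7*(-22277) = 155939)
17637/x(-137) + 33886/(((-17609 + V)/(8502 + 6890))) = 17637/17 + 33886/(((-17609 + 155939)/(8502 + 6890))) = 17637*(1/17) + 33886/((138330/15392)) = 17637/17 + 33886/((138330*(1/15392))) = 17637/17 + 33886/(69165/7696) = 17637/17 + 33886*(7696/69165) = 17637/17 + 260786656/69165 = 5653236257/1175805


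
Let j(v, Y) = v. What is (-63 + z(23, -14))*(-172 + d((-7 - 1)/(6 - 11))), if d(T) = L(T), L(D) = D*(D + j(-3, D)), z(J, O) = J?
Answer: 34848/5 ≈ 6969.6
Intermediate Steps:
L(D) = D*(-3 + D) (L(D) = D*(D - 3) = D*(-3 + D))
d(T) = T*(-3 + T)
(-63 + z(23, -14))*(-172 + d((-7 - 1)/(6 - 11))) = (-63 + 23)*(-172 + ((-7 - 1)/(6 - 11))*(-3 + (-7 - 1)/(6 - 11))) = -40*(-172 + (-8/(-5))*(-3 - 8/(-5))) = -40*(-172 + (-8*(-1/5))*(-3 - 8*(-1/5))) = -40*(-172 + 8*(-3 + 8/5)/5) = -40*(-172 + (8/5)*(-7/5)) = -40*(-172 - 56/25) = -40*(-4356/25) = 34848/5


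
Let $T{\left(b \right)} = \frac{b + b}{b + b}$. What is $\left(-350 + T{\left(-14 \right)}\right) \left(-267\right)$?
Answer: $93183$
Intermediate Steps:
$T{\left(b \right)} = 1$ ($T{\left(b \right)} = \frac{2 b}{2 b} = 2 b \frac{1}{2 b} = 1$)
$\left(-350 + T{\left(-14 \right)}\right) \left(-267\right) = \left(-350 + 1\right) \left(-267\right) = \left(-349\right) \left(-267\right) = 93183$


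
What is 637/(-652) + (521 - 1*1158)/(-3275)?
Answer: -1670851/2135300 ≈ -0.78249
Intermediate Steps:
637/(-652) + (521 - 1*1158)/(-3275) = 637*(-1/652) + (521 - 1158)*(-1/3275) = -637/652 - 637*(-1/3275) = -637/652 + 637/3275 = -1670851/2135300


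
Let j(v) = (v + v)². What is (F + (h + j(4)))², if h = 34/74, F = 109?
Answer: 41190724/1369 ≈ 30088.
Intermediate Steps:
j(v) = 4*v² (j(v) = (2*v)² = 4*v²)
h = 17/37 (h = 34*(1/74) = 17/37 ≈ 0.45946)
(F + (h + j(4)))² = (109 + (17/37 + 4*4²))² = (109 + (17/37 + 4*16))² = (109 + (17/37 + 64))² = (109 + 2385/37)² = (6418/37)² = 41190724/1369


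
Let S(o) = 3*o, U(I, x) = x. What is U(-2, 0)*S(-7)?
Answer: 0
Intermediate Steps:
U(-2, 0)*S(-7) = 0*(3*(-7)) = 0*(-21) = 0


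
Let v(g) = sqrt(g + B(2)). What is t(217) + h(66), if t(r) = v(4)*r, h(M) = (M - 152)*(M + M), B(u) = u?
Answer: -11352 + 217*sqrt(6) ≈ -10820.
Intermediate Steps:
h(M) = 2*M*(-152 + M) (h(M) = (-152 + M)*(2*M) = 2*M*(-152 + M))
v(g) = sqrt(2 + g) (v(g) = sqrt(g + 2) = sqrt(2 + g))
t(r) = r*sqrt(6) (t(r) = sqrt(2 + 4)*r = sqrt(6)*r = r*sqrt(6))
t(217) + h(66) = 217*sqrt(6) + 2*66*(-152 + 66) = 217*sqrt(6) + 2*66*(-86) = 217*sqrt(6) - 11352 = -11352 + 217*sqrt(6)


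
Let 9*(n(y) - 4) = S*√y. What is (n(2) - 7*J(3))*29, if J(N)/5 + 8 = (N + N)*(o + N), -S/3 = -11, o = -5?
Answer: 20416 + 319*√2/3 ≈ 20566.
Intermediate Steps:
S = 33 (S = -3*(-11) = 33)
J(N) = -40 + 10*N*(-5 + N) (J(N) = -40 + 5*((N + N)*(-5 + N)) = -40 + 5*((2*N)*(-5 + N)) = -40 + 5*(2*N*(-5 + N)) = -40 + 10*N*(-5 + N))
n(y) = 4 + 11*√y/3 (n(y) = 4 + (33*√y)/9 = 4 + 11*√y/3)
(n(2) - 7*J(3))*29 = ((4 + 11*√2/3) - 7*(-40 - 50*3 + 10*3²))*29 = ((4 + 11*√2/3) - 7*(-40 - 150 + 10*9))*29 = ((4 + 11*√2/3) - 7*(-40 - 150 + 90))*29 = ((4 + 11*√2/3) - 7*(-100))*29 = ((4 + 11*√2/3) + 700)*29 = (704 + 11*√2/3)*29 = 20416 + 319*√2/3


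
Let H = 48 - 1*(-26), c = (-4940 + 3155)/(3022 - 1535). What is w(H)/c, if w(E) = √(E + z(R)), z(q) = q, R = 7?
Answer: -4461/595 ≈ -7.4975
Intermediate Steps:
c = -1785/1487 ≈ -1.2004
H = 74 (H = 48 + 26 = 74)
w(E) = √(7 + E) (w(E) = √(E + 7) = √(7 + E))
w(H)/c = √(7 + 74)/(-1785/1487) = √81*(-1487/1785) = 9*(-1487/1785) = -4461/595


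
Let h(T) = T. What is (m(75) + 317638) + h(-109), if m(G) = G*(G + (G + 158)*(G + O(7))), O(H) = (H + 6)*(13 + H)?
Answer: 6177279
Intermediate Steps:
O(H) = (6 + H)*(13 + H)
m(G) = G*(G + (158 + G)*(260 + G)) (m(G) = G*(G + (G + 158)*(G + (78 + 7**2 + 19*7))) = G*(G + (158 + G)*(G + (78 + 49 + 133))) = G*(G + (158 + G)*(G + 260)) = G*(G + (158 + G)*(260 + G)))
(m(75) + 317638) + h(-109) = (75*(41080 + 75**2 + 419*75) + 317638) - 109 = (75*(41080 + 5625 + 31425) + 317638) - 109 = (75*78130 + 317638) - 109 = (5859750 + 317638) - 109 = 6177388 - 109 = 6177279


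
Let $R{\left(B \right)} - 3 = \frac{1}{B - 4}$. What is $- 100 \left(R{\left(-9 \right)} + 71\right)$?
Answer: $- \frac{96100}{13} \approx -7392.3$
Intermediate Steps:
$R{\left(B \right)} = 3 + \frac{1}{-4 + B}$ ($R{\left(B \right)} = 3 + \frac{1}{B - 4} = 3 + \frac{1}{-4 + B}$)
$- 100 \left(R{\left(-9 \right)} + 71\right) = - 100 \left(\frac{-11 + 3 \left(-9\right)}{-4 - 9} + 71\right) = - 100 \left(\frac{-11 - 27}{-13} + 71\right) = - 100 \left(\left(- \frac{1}{13}\right) \left(-38\right) + 71\right) = - 100 \left(\frac{38}{13} + 71\right) = \left(-100\right) \frac{961}{13} = - \frac{96100}{13}$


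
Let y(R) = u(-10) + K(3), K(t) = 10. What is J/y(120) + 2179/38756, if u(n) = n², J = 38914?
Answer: 754195337/2131580 ≈ 353.82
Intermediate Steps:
y(R) = 110 (y(R) = (-10)² + 10 = 100 + 10 = 110)
J/y(120) + 2179/38756 = 38914/110 + 2179/38756 = 38914*(1/110) + 2179*(1/38756) = 19457/55 + 2179/38756 = 754195337/2131580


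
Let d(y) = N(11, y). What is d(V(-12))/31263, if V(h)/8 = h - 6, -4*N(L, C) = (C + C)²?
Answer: -6912/10421 ≈ -0.66328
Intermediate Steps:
N(L, C) = -C² (N(L, C) = -(C + C)²/4 = -4*C²/4 = -C²)
V(h) = -48 + 8*h (V(h) = 8*(h - 6) = 8*(-6 + h) = -48 + 8*h)
d(y) = -y²
d(V(-12))/31263 = -(-48 + 8*(-12))²/31263 = -(-48 - 96)²*(1/31263) = -1*(-144)²*(1/31263) = -1*20736*(1/31263) = -20736*1/31263 = -6912/10421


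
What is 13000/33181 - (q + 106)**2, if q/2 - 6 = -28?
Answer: -127534764/33181 ≈ -3843.6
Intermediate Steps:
q = -44 (q = 12 + 2*(-28) = 12 - 56 = -44)
13000/33181 - (q + 106)**2 = 13000/33181 - (-44 + 106)**2 = 13000*(1/33181) - 1*62**2 = 13000/33181 - 1*3844 = 13000/33181 - 3844 = -127534764/33181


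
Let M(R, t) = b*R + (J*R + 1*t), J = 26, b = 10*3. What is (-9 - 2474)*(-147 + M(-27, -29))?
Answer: 4191304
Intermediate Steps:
b = 30
M(R, t) = t + 56*R (M(R, t) = 30*R + (26*R + 1*t) = 30*R + (26*R + t) = 30*R + (t + 26*R) = t + 56*R)
(-9 - 2474)*(-147 + M(-27, -29)) = (-9 - 2474)*(-147 + (-29 + 56*(-27))) = -2483*(-147 + (-29 - 1512)) = -2483*(-147 - 1541) = -2483*(-1688) = 4191304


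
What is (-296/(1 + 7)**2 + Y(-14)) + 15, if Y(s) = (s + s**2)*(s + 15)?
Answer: 1539/8 ≈ 192.38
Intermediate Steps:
Y(s) = (15 + s)*(s + s**2) (Y(s) = (s + s**2)*(15 + s) = (15 + s)*(s + s**2))
(-296/(1 + 7)**2 + Y(-14)) + 15 = (-296/(1 + 7)**2 - 14*(15 + (-14)**2 + 16*(-14))) + 15 = (-296/(8**2) - 14*(15 + 196 - 224)) + 15 = (-296/64 - 14*(-13)) + 15 = (-296*1/64 + 182) + 15 = (-37/8 + 182) + 15 = 1419/8 + 15 = 1539/8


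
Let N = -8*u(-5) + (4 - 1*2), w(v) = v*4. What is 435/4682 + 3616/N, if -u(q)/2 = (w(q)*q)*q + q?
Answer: -6708091/18910598 ≈ -0.35473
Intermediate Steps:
w(v) = 4*v
u(q) = -8*q**3 - 2*q (u(q) = -2*(((4*q)*q)*q + q) = -2*((4*q**2)*q + q) = -2*(4*q**3 + q) = -2*(q + 4*q**3) = -8*q**3 - 2*q)
N = -8078 (N = -8*(-8*(-5)**3 - 2*(-5)) + (4 - 1*2) = -8*(-8*(-125) + 10) + (4 - 2) = -8*(1000 + 10) + 2 = -8*1010 + 2 = -8080 + 2 = -8078)
435/4682 + 3616/N = 435/4682 + 3616/(-8078) = 435*(1/4682) + 3616*(-1/8078) = 435/4682 - 1808/4039 = -6708091/18910598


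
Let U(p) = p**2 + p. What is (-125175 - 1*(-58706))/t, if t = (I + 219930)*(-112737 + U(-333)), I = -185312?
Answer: 66469/75501858 ≈ 0.00088036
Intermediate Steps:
U(p) = p + p**2
t = -75501858 (t = (-185312 + 219930)*(-112737 - 333*(1 - 333)) = 34618*(-112737 - 333*(-332)) = 34618*(-112737 + 110556) = 34618*(-2181) = -75501858)
(-125175 - 1*(-58706))/t = (-125175 - 1*(-58706))/(-75501858) = (-125175 + 58706)*(-1/75501858) = -66469*(-1/75501858) = 66469/75501858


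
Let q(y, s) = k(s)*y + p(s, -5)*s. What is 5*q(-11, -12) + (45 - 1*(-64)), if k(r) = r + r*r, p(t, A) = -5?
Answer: -6851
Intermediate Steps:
k(r) = r + r**2
q(y, s) = -5*s + s*y*(1 + s) (q(y, s) = (s*(1 + s))*y - 5*s = s*y*(1 + s) - 5*s = -5*s + s*y*(1 + s))
5*q(-11, -12) + (45 - 1*(-64)) = 5*(-12*(-5 - 11*(1 - 12))) + (45 - 1*(-64)) = 5*(-12*(-5 - 11*(-11))) + (45 + 64) = 5*(-12*(-5 + 121)) + 109 = 5*(-12*116) + 109 = 5*(-1392) + 109 = -6960 + 109 = -6851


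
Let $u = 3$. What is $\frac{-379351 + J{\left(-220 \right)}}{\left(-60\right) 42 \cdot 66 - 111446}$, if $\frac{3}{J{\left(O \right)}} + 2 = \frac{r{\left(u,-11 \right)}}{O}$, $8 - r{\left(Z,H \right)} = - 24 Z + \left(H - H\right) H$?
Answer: $\frac{9863159}{7221916} \approx 1.3657$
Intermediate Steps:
$r{\left(Z,H \right)} = 8 + 24 Z$ ($r{\left(Z,H \right)} = 8 - \left(- 24 Z + \left(H - H\right) H\right) = 8 - \left(- 24 Z + 0 H\right) = 8 - \left(- 24 Z + 0\right) = 8 - - 24 Z = 8 + 24 Z$)
$J{\left(O \right)} = \frac{3}{-2 + \frac{80}{O}}$ ($J{\left(O \right)} = \frac{3}{-2 + \frac{8 + 24 \cdot 3}{O}} = \frac{3}{-2 + \frac{8 + 72}{O}} = \frac{3}{-2 + \frac{80}{O}}$)
$\frac{-379351 + J{\left(-220 \right)}}{\left(-60\right) 42 \cdot 66 - 111446} = \frac{-379351 - - \frac{660}{-80 + 2 \left(-220\right)}}{\left(-60\right) 42 \cdot 66 - 111446} = \frac{-379351 - - \frac{660}{-80 - 440}}{\left(-2520\right) 66 - 111446} = \frac{-379351 - - \frac{660}{-520}}{-166320 - 111446} = \frac{-379351 - \left(-660\right) \left(- \frac{1}{520}\right)}{-277766} = \left(-379351 - \frac{33}{26}\right) \left(- \frac{1}{277766}\right) = \left(- \frac{9863159}{26}\right) \left(- \frac{1}{277766}\right) = \frac{9863159}{7221916}$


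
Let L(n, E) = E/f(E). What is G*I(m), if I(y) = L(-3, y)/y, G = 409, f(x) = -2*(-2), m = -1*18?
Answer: 409/4 ≈ 102.25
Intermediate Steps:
m = -18
f(x) = 4
L(n, E) = E/4
I(y) = ¼ (I(y) = (y/4)/y = ¼)
G*I(m) = 409*(¼) = 409/4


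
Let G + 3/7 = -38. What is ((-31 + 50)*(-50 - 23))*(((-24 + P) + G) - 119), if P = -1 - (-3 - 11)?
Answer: 1635273/7 ≈ 2.3361e+5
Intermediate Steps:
G = -269/7 (G = -3/7 - 38 = -269/7 ≈ -38.429)
P = 13 (P = -1 - 1*(-14) = -1 + 14 = 13)
((-31 + 50)*(-50 - 23))*(((-24 + P) + G) - 119) = ((-31 + 50)*(-50 - 23))*(((-24 + 13) - 269/7) - 119) = (19*(-73))*((-11 - 269/7) - 119) = -1387*(-346/7 - 119) = -1387*(-1179/7) = 1635273/7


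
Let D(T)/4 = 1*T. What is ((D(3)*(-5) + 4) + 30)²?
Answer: 676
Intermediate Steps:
D(T) = 4*T (D(T) = 4*(1*T) = 4*T)
((D(3)*(-5) + 4) + 30)² = (((4*3)*(-5) + 4) + 30)² = ((12*(-5) + 4) + 30)² = ((-60 + 4) + 30)² = (-56 + 30)² = (-26)² = 676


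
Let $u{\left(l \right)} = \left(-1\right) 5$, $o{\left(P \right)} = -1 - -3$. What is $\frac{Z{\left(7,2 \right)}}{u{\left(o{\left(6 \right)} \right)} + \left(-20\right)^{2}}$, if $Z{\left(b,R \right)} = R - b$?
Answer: $- \frac{1}{79} \approx -0.012658$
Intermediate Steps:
$o{\left(P \right)} = 2$ ($o{\left(P \right)} = -1 + 3 = 2$)
$u{\left(l \right)} = -5$
$\frac{Z{\left(7,2 \right)}}{u{\left(o{\left(6 \right)} \right)} + \left(-20\right)^{2}} = \frac{2 - 7}{-5 + \left(-20\right)^{2}} = \frac{2 - 7}{-5 + 400} = - \frac{5}{395} = \left(-5\right) \frac{1}{395} = - \frac{1}{79}$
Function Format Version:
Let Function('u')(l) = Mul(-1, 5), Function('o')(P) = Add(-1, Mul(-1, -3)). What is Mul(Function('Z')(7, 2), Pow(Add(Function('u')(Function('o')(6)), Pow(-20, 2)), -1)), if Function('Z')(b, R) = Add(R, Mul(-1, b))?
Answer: Rational(-1, 79) ≈ -0.012658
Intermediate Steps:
Function('o')(P) = 2 (Function('o')(P) = Add(-1, 3) = 2)
Function('u')(l) = -5
Mul(Function('Z')(7, 2), Pow(Add(Function('u')(Function('o')(6)), Pow(-20, 2)), -1)) = Mul(Add(2, Mul(-1, 7)), Pow(Add(-5, Pow(-20, 2)), -1)) = Mul(Add(2, -7), Pow(Add(-5, 400), -1)) = Mul(-5, Pow(395, -1)) = Mul(-5, Rational(1, 395)) = Rational(-1, 79)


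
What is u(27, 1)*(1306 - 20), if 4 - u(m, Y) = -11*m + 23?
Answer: 357508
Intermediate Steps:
u(m, Y) = -19 + 11*m (u(m, Y) = 4 - (-11*m + 23) = 4 - (23 - 11*m) = 4 + (-23 + 11*m) = -19 + 11*m)
u(27, 1)*(1306 - 20) = (-19 + 11*27)*(1306 - 20) = (-19 + 297)*1286 = 278*1286 = 357508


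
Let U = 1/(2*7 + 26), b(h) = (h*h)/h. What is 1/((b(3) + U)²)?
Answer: 1600/14641 ≈ 0.10928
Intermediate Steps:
b(h) = h (b(h) = h²/h = h)
U = 1/40 (U = 1/(14 + 26) = 1/40 ≈ 0.025000)
1/((b(3) + U)²) = 1/((3 + 1/40)²) = 1/((121/40)²) = 1/(14641/1600) = 1600/14641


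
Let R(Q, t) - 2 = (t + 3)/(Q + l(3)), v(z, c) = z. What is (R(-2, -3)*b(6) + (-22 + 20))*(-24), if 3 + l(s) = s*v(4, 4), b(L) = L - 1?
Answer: -192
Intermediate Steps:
b(L) = -1 + L
l(s) = -3 + 4*s (l(s) = -3 + s*4 = -3 + 4*s)
R(Q, t) = 2 + (3 + t)/(9 + Q) (R(Q, t) = 2 + (t + 3)/(Q + (-3 + 4*3)) = 2 + (3 + t)/(Q + (-3 + 12)) = 2 + (3 + t)/(Q + 9) = 2 + (3 + t)/(9 + Q))
(R(-2, -3)*b(6) + (-22 + 20))*(-24) = (((21 - 3 + 2*(-2))/(9 - 2))*(-1 + 6) + (-22 + 20))*(-24) = (((21 - 3 - 4)/7)*5 - 2)*(-24) = (((⅐)*14)*5 - 2)*(-24) = (2*5 - 2)*(-24) = (10 - 2)*(-24) = 8*(-24) = -192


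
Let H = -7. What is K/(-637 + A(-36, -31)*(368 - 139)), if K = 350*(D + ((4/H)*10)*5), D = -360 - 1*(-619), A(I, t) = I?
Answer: -80650/8881 ≈ -9.0812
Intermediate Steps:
D = 259 (D = -360 + 619 = 259)
K = 80650 (K = 350*(259 + ((4/(-7))*10)*5) = 350*(259 + ((4*(-⅐))*10)*5) = 350*(259 - 4/7*10*5) = 350*(259 - 40/7*5) = 350*(259 - 200/7) = 350*(1613/7) = 80650)
K/(-637 + A(-36, -31)*(368 - 139)) = 80650/(-637 - 36*(368 - 139)) = 80650/(-637 - 36*229) = 80650/(-637 - 8244) = 80650/(-8881) = 80650*(-1/8881) = -80650/8881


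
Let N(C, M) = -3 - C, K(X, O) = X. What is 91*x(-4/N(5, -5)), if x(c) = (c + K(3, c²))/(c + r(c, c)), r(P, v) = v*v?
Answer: 1274/3 ≈ 424.67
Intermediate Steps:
r(P, v) = v²
x(c) = (3 + c)/(c + c²) (x(c) = (c + 3)/(c + c²) = (3 + c)/(c + c²))
91*x(-4/N(5, -5)) = 91*((3 - 4/(-3 - 1*5))/(((-4/(-3 - 1*5)))*(1 - 4/(-3 - 1*5)))) = 91*((3 - 4/(-3 - 5))/(((-4/(-3 - 5)))*(1 - 4/(-3 - 5)))) = 91*((3 - 4/(-8))/(((-4/(-8)))*(1 - 4/(-8)))) = 91*((3 - 4*(-⅛))/(((-4*(-⅛)))*(1 - 4*(-⅛)))) = 91*((3 + ½)/((½)*(1 + ½))) = 91*(2*(7/2)/(3/2)) = 91*(2*(⅔)*(7/2)) = 91*(14/3) = 1274/3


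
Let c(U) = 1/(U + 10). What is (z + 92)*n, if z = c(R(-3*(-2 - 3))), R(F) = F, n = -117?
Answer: -269217/25 ≈ -10769.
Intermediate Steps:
c(U) = 1/(10 + U)
z = 1/25 (z = 1/(10 - 3*(-2 - 3)) = 1/(10 - 3*(-5)) = 1/(10 + 15) = 1/25 ≈ 0.040000)
(z + 92)*n = (1/25 + 92)*(-117) = (2301/25)*(-117) = -269217/25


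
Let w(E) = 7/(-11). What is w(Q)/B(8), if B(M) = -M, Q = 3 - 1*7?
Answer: 7/88 ≈ 0.079545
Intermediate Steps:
Q = -4 (Q = 3 - 7 = -4)
w(E) = -7/11 (w(E) = 7*(-1/11) = -7/11)
w(Q)/B(8) = -7/(11*((-1*8))) = -7/11/(-8) = -7/11*(-⅛) = 7/88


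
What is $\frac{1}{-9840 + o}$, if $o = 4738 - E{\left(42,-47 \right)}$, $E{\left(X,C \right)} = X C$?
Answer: $- \frac{1}{3128} \approx -0.00031969$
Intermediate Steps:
$E{\left(X,C \right)} = C X$
$o = 6712$ ($o = 4738 - \left(-47\right) 42 = 4738 - -1974 = 4738 + 1974 = 6712$)
$\frac{1}{-9840 + o} = \frac{1}{-9840 + 6712} = \frac{1}{-3128} = - \frac{1}{3128}$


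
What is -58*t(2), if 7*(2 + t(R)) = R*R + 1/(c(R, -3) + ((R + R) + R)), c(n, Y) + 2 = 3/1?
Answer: 4002/49 ≈ 81.673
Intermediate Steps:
c(n, Y) = 1 (c(n, Y) = -2 + 3/1 = -2 + 3*1 = -2 + 3 = 1)
t(R) = -2 + R²/7 + 1/(7*(1 + 3*R)) (t(R) = -2 + (R*R + 1/(1 + ((R + R) + R)))/7 = -2 + (R² + 1/(1 + (2*R + R)))/7 = -2 + (R² + 1/(1 + 3*R))/7 = -2 + (R²/7 + 1/(7*(1 + 3*R))) = -2 + R²/7 + 1/(7*(1 + 3*R)))
-58*t(2) = -58*(-13 + 2² - 42*2 + 3*2³)/(7*(1 + 3*2)) = -58*(-13 + 4 - 84 + 3*8)/(7*(1 + 6)) = -58*(-13 + 4 - 84 + 24)/(7*7) = -58*(-69)/(7*7) = -58*(-69/49) = 4002/49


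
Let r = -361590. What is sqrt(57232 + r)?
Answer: I*sqrt(304358) ≈ 551.69*I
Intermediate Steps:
sqrt(57232 + r) = sqrt(57232 - 361590) = sqrt(-304358) = I*sqrt(304358)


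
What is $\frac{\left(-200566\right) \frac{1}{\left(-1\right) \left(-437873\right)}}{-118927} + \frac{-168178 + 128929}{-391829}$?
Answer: $\frac{2043967211789693}{20404464718523659} \approx 0.10017$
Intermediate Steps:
$\frac{\left(-200566\right) \frac{1}{\left(-1\right) \left(-437873\right)}}{-118927} + \frac{-168178 + 128929}{-391829} = - \frac{200566}{437873} \left(- \frac{1}{118927}\right) - - \frac{39249}{391829} = \left(-200566\right) \frac{1}{437873} \left(- \frac{1}{118927}\right) + \frac{39249}{391829} = \left(- \frac{200566}{437873}\right) \left(- \frac{1}{118927}\right) + \frac{39249}{391829} = \frac{200566}{52074922271} + \frac{39249}{391829} = \frac{2043967211789693}{20404464718523659}$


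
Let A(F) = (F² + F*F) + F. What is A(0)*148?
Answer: 0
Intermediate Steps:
A(F) = F + 2*F² (A(F) = (F² + F²) + F = 2*F² + F = F + 2*F²)
A(0)*148 = (0*(1 + 2*0))*148 = (0*(1 + 0))*148 = (0*1)*148 = 0*148 = 0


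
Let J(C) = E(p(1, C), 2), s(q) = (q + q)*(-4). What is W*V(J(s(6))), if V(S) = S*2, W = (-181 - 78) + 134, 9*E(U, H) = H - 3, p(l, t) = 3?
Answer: 250/9 ≈ 27.778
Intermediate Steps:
E(U, H) = -⅓ + H/9 (E(U, H) = (H - 3)/9 = (-3 + H)/9 = -⅓ + H/9)
s(q) = -8*q (s(q) = (2*q)*(-4) = -8*q)
J(C) = -⅑ (J(C) = -⅓ + (⅑)*2 = -⅓ + 2/9 = -⅑)
W = -125 (W = -259 + 134 = -125)
V(S) = 2*S
W*V(J(s(6))) = -250*(-1)/9 = -125*(-2/9) = 250/9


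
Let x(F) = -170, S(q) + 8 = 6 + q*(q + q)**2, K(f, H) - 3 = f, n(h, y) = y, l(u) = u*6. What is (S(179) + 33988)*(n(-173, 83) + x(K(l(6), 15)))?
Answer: -1998854754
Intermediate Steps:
l(u) = 6*u
K(f, H) = 3 + f
S(q) = -2 + 4*q**3 (S(q) = -8 + (6 + q*(q + q)**2) = -8 + (6 + q*(2*q)**2) = -8 + (6 + q*(4*q**2)) = -8 + (6 + 4*q**3) = -2 + 4*q**3)
(S(179) + 33988)*(n(-173, 83) + x(K(l(6), 15))) = ((-2 + 4*179**3) + 33988)*(83 - 170) = ((-2 + 4*5735339) + 33988)*(-87) = ((-2 + 22941356) + 33988)*(-87) = (22941354 + 33988)*(-87) = 22975342*(-87) = -1998854754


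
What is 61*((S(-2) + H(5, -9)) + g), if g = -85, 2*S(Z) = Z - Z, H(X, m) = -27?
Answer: -6832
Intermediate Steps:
S(Z) = 0 (S(Z) = (Z - Z)/2 = (½)*0 = 0)
61*((S(-2) + H(5, -9)) + g) = 61*((0 - 27) - 85) = 61*(-27 - 85) = 61*(-112) = -6832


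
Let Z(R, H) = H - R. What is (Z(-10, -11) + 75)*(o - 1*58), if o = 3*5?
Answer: -3182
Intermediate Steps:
o = 15
(Z(-10, -11) + 75)*(o - 1*58) = ((-11 - 1*(-10)) + 75)*(15 - 1*58) = ((-11 + 10) + 75)*(15 - 58) = (-1 + 75)*(-43) = 74*(-43) = -3182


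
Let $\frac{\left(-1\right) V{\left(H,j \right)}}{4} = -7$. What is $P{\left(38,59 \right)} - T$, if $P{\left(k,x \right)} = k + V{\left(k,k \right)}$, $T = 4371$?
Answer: $-4305$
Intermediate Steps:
$V{\left(H,j \right)} = 28$ ($V{\left(H,j \right)} = \left(-4\right) \left(-7\right) = 28$)
$P{\left(k,x \right)} = 28 + k$ ($P{\left(k,x \right)} = k + 28 = 28 + k$)
$P{\left(38,59 \right)} - T = \left(28 + 38\right) - 4371 = 66 - 4371 = -4305$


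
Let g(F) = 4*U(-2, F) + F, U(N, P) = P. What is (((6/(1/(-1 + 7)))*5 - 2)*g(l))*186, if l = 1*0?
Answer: 0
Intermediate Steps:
l = 0
g(F) = 5*F (g(F) = 4*F + F = 5*F)
(((6/(1/(-1 + 7)))*5 - 2)*g(l))*186 = (((6/(1/(-1 + 7)))*5 - 2)*(5*0))*186 = (((6/(1/6))*5 - 2)*0)*186 = (((6*6)*5 - 2)*0)*186 = ((36*5 - 2)*0)*186 = ((180 - 2)*0)*186 = (178*0)*186 = 0*186 = 0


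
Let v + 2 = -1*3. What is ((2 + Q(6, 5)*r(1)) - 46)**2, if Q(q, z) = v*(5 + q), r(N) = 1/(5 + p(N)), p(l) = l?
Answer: 101761/36 ≈ 2826.7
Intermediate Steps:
v = -5 (v = -2 - 1*3 = -2 - 3 = -5)
r(N) = 1/(5 + N)
Q(q, z) = -25 - 5*q (Q(q, z) = -5*(5 + q) = -25 - 5*q)
((2 + Q(6, 5)*r(1)) - 46)**2 = ((2 + (-25 - 5*6)/(5 + 1)) - 46)**2 = ((2 + (-25 - 30)/6) - 46)**2 = ((2 - 55*1/6) - 46)**2 = ((2 - 55/6) - 46)**2 = (-43/6 - 46)**2 = (-319/6)**2 = 101761/36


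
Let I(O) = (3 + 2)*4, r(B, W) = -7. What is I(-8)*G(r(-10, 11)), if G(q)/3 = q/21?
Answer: -20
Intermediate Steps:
G(q) = q/7 (G(q) = 3*(q/21) = q/7)
I(O) = 20 (I(O) = 5*4 = 20)
I(-8)*G(r(-10, 11)) = 20*((⅐)*(-7)) = 20*(-1) = -20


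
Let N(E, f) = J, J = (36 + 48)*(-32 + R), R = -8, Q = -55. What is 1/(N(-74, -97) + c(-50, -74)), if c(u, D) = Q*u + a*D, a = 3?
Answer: -1/832 ≈ -0.0012019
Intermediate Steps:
J = -3360 (J = (36 + 48)*(-32 - 8) = 84*(-40) = -3360)
c(u, D) = -55*u + 3*D
N(E, f) = -3360
1/(N(-74, -97) + c(-50, -74)) = 1/(-3360 + (-55*(-50) + 3*(-74))) = 1/(-3360 + (2750 - 222)) = 1/(-3360 + 2528) = 1/(-832) = -1/832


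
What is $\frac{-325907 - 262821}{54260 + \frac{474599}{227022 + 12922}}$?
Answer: $- \frac{20180250176}{1859976577} \approx -10.85$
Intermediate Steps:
$\frac{-325907 - 262821}{54260 + \frac{474599}{227022 + 12922}} = - \frac{588728}{54260 + \frac{474599}{239944}} = - \frac{588728}{\frac{13019836039}{239944}} = \left(-588728\right) \frac{239944}{13019836039} = - \frac{20180250176}{1859976577}$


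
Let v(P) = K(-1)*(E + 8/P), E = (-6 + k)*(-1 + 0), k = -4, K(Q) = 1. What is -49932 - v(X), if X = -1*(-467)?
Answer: -23322922/467 ≈ -49942.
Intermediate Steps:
X = 467
E = 10 (E = (-6 - 4)*(-1 + 0) = -10*(-1) = 10)
v(P) = 10 + 8/P (v(P) = 1*(10 + 8/P) = 10 + 8/P)
-49932 - v(X) = -49932 - (10 + 8/467) = -49932 - 1*4678/467 = -49932 - 4678/467 = -23322922/467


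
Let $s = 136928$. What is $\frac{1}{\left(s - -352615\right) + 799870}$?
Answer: $\frac{1}{1289413} \approx 7.7555 \cdot 10^{-7}$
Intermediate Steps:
$\frac{1}{\left(s - -352615\right) + 799870} = \frac{1}{\left(136928 - -352615\right) + 799870} = \frac{1}{\left(136928 + 352615\right) + 799870} = \frac{1}{489543 + 799870} = \frac{1}{1289413}$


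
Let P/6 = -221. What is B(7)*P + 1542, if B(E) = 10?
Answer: -11718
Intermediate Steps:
P = -1326 (P = 6*(-221) = -1326)
B(7)*P + 1542 = 10*(-1326) + 1542 = -13260 + 1542 = -11718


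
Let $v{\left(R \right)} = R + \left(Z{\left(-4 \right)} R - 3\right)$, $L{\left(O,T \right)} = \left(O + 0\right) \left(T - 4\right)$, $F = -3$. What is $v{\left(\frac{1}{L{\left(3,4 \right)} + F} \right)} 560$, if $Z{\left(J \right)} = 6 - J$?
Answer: $- \frac{11200}{3} \approx -3733.3$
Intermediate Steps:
$L{\left(O,T \right)} = O \left(-4 + T\right)$
$v{\left(R \right)} = -3 + 11 R$ ($v{\left(R \right)} = R + \left(\left(6 - -4\right) R - 3\right) = R + \left(\left(6 + 4\right) R - 3\right) = R + \left(10 R - 3\right) = R + \left(-3 + 10 R\right) = -3 + 11 R$)
$v{\left(\frac{1}{L{\left(3,4 \right)} + F} \right)} 560 = \left(-3 + \frac{11}{3 \left(-4 + 4\right) - 3}\right) 560 = \left(-3 + \frac{11}{3 \cdot 0 - 3}\right) 560 = \left(-3 + \frac{11}{0 - 3}\right) 560 = \left(-3 + \frac{11}{-3}\right) 560 = \left(-3 + 11 \left(- \frac{1}{3}\right)\right) 560 = \left(-3 - \frac{11}{3}\right) 560 = \left(- \frac{20}{3}\right) 560 = - \frac{11200}{3}$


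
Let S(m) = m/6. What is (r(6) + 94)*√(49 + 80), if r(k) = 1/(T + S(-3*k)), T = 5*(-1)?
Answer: 751*√129/8 ≈ 1066.2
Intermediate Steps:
T = -5
S(m) = m/6 (S(m) = m*(⅙) = m/6)
r(k) = 1/(-5 - k/2) (r(k) = 1/(-5 + (-3*k)/6) = 1/(-5 - k/2))
(r(6) + 94)*√(49 + 80) = (2/(-10 - 1*6) + 94)*√(49 + 80) = (2/(-10 - 6) + 94)*√129 = (2/(-16) + 94)*√129 = (2*(-1/16) + 94)*√129 = (-⅛ + 94)*√129 = 751*√129/8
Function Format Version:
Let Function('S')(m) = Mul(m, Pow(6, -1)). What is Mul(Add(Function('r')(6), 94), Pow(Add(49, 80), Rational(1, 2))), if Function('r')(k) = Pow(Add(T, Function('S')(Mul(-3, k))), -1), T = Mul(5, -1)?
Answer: Mul(Rational(751, 8), Pow(129, Rational(1, 2))) ≈ 1066.2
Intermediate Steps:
T = -5
Function('S')(m) = Mul(Rational(1, 6), m) (Function('S')(m) = Mul(m, Rational(1, 6)) = Mul(Rational(1, 6), m))
Function('r')(k) = Pow(Add(-5, Mul(Rational(-1, 2), k)), -1) (Function('r')(k) = Pow(Add(-5, Mul(Rational(1, 6), Mul(-3, k))), -1) = Pow(Add(-5, Mul(Rational(-1, 2), k)), -1))
Mul(Add(Function('r')(6), 94), Pow(Add(49, 80), Rational(1, 2))) = Mul(Add(Mul(2, Pow(Add(-10, Mul(-1, 6)), -1)), 94), Pow(Add(49, 80), Rational(1, 2))) = Mul(Add(Mul(2, Pow(Add(-10, -6), -1)), 94), Pow(129, Rational(1, 2))) = Mul(Add(Mul(2, Pow(-16, -1)), 94), Pow(129, Rational(1, 2))) = Mul(Add(Mul(2, Rational(-1, 16)), 94), Pow(129, Rational(1, 2))) = Mul(Add(Rational(-1, 8), 94), Pow(129, Rational(1, 2))) = Mul(Rational(751, 8), Pow(129, Rational(1, 2)))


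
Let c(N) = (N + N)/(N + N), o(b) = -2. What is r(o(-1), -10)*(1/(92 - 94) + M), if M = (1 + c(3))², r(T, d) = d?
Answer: -35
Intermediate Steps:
c(N) = 1 (c(N) = (2*N)/((2*N)) = (2*N)*(1/(2*N)) = 1)
M = 4 (M = (1 + 1)² = 2² = 4)
r(o(-1), -10)*(1/(92 - 94) + M) = -10*(1/(92 - 94) + 4) = -10*(1/(-2) + 4) = -10*(-½ + 4) = -10*7/2 = -35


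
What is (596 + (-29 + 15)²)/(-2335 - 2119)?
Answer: -396/2227 ≈ -0.17782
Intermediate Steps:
(596 + (-29 + 15)²)/(-2335 - 2119) = (596 + (-14)²)/(-4454) = (596 + 196)*(-1/4454) = 792*(-1/4454) = -396/2227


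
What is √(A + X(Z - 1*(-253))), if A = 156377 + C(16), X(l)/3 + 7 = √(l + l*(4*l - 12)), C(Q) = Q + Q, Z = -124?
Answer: √(156388 + 3*√65145) ≈ 396.43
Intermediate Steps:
C(Q) = 2*Q
X(l) = -21 + 3*√(l + l*(-12 + 4*l)) (X(l) = -21 + 3*√(l + l*(4*l - 12)) = -21 + 3*√(l + l*(-12 + 4*l)))
A = 156409 (A = 156377 + 2*16 = 156377 + 32 = 156409)
√(A + X(Z - 1*(-253))) = √(156409 + (-21 + 3*√((-124 - 1*(-253))*(-11 + 4*(-124 - 1*(-253)))))) = √(156409 + (-21 + 3*√((-124 + 253)*(-11 + 4*(-124 + 253))))) = √(156409 + (-21 + 3*√(129*(-11 + 4*129)))) = √(156409 + (-21 + 3*√(129*(-11 + 516)))) = √(156409 + (-21 + 3*√(129*505))) = √(156409 + (-21 + 3*√65145)) = √(156388 + 3*√65145)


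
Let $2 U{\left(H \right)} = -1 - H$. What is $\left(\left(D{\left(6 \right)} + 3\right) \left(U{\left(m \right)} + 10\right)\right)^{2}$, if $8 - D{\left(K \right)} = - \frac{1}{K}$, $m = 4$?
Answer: $\frac{112225}{16} \approx 7014.1$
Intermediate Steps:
$U{\left(H \right)} = - \frac{1}{2} - \frac{H}{2}$ ($U{\left(H \right)} = \frac{-1 - H}{2} = - \frac{1}{2} - \frac{H}{2}$)
$D{\left(K \right)} = 8 + \frac{1}{K}$ ($D{\left(K \right)} = 8 - - \frac{1}{K} = 8 + \frac{1}{K}$)
$\left(\left(D{\left(6 \right)} + 3\right) \left(U{\left(m \right)} + 10\right)\right)^{2} = \left(\left(\left(8 + \frac{1}{6}\right) + 3\right) \left(\left(- \frac{1}{2} - 2\right) + 10\right)\right)^{2} = \left(\left(\frac{49}{6} + 3\right) \left(- \frac{5}{2} + 10\right)\right)^{2} = \left(\frac{67}{6} \cdot \frac{15}{2}\right)^{2} = \left(\frac{335}{4}\right)^{2} = \frac{112225}{16}$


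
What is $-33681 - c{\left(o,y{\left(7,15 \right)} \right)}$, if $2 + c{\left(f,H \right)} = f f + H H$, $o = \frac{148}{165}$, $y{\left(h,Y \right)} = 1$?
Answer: $- \frac{916959904}{27225} \approx -33681.0$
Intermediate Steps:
$o = \frac{148}{165}$ ($o = 148 \cdot \frac{1}{165} = \frac{148}{165} \approx 0.89697$)
$c{\left(f,H \right)} = -2 + H^{2} + f^{2}$ ($c{\left(f,H \right)} = -2 + \left(f f + H H\right) = -2 + \left(f^{2} + H^{2}\right) = -2 + \left(H^{2} + f^{2}\right) = -2 + H^{2} + f^{2}$)
$-33681 - c{\left(o,y{\left(7,15 \right)} \right)} = -33681 - \left(-2 + 1^{2} + \left(\frac{148}{165}\right)^{2}\right) = -33681 - \left(-2 + 1 + \frac{21904}{27225}\right) = -33681 - - \frac{5321}{27225} = -33681 + \frac{5321}{27225} = - \frac{916959904}{27225}$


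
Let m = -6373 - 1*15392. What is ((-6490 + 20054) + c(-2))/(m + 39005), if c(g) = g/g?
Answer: 2713/3448 ≈ 0.78683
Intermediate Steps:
c(g) = 1
m = -21765 (m = -6373 - 15392 = -21765)
((-6490 + 20054) + c(-2))/(m + 39005) = ((-6490 + 20054) + 1)/(-21765 + 39005) = (13564 + 1)/17240 = 13565*(1/17240) = 2713/3448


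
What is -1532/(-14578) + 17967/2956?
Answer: 133225759/21546284 ≈ 6.1832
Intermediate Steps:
-1532/(-14578) + 17967/2956 = -1532*(-1/14578) + 17967*(1/2956) = 766/7289 + 17967/2956 = 133225759/21546284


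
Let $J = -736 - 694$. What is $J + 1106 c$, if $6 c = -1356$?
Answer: $-251386$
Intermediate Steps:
$c = -226$ ($c = \frac{1}{6} \left(-1356\right) = -226$)
$J = -1430$
$J + 1106 c = -1430 + 1106 \left(-226\right) = -1430 - 249956 = -251386$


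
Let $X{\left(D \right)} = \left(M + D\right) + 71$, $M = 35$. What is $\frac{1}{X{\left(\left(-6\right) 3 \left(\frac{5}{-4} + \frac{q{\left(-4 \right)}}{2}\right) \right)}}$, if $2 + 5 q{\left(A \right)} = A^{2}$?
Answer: $\frac{10}{1033} \approx 0.0096805$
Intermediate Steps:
$q{\left(A \right)} = - \frac{2}{5} + \frac{A^{2}}{5}$
$X{\left(D \right)} = 106 + D$ ($X{\left(D \right)} = \left(35 + D\right) + 71 = 106 + D$)
$\frac{1}{X{\left(\left(-6\right) 3 \left(\frac{5}{-4} + \frac{q{\left(-4 \right)}}{2}\right) \right)}} = \frac{1}{106 + \left(-6\right) 3 \left(\frac{5}{-4} + \frac{- \frac{2}{5} + \frac{\left(-4\right)^{2}}{5}}{2}\right)} = \frac{1}{106 - 18 \left(5 \left(- \frac{1}{4}\right) + \left(- \frac{2}{5} + \frac{1}{5} \cdot 16\right) \frac{1}{2}\right)} = \frac{1}{106 - 18 \left(- \frac{5}{4} + \left(- \frac{2}{5} + \frac{16}{5}\right) \frac{1}{2}\right)} = \frac{1}{106 - 18 \left(- \frac{5}{4} + \frac{14}{5} \cdot \frac{1}{2}\right)} = \frac{1}{106 - 18 \left(- \frac{5}{4} + \frac{7}{5}\right)} = \frac{1}{106 - \frac{27}{10}} = \frac{1}{\frac{1033}{10}} = \frac{10}{1033}$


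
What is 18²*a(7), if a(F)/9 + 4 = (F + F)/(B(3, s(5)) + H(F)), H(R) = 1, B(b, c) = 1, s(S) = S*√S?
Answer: 8748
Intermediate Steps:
s(S) = S^(3/2)
a(F) = -36 + 9*F (a(F) = -36 + 9*((F + F)/(1 + 1)) = -36 + 9*((2*F)/2) = -36 + 9*((2*F)*(½)) = -36 + 9*F)
18²*a(7) = 18²*(-36 + 9*7) = 324*(-36 + 63) = 324*27 = 8748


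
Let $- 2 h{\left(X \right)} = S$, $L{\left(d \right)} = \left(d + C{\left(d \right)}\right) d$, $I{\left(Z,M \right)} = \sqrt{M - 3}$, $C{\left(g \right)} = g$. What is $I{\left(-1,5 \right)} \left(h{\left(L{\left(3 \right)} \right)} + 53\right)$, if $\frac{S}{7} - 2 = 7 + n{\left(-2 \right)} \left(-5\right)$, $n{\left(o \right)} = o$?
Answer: $- \frac{27 \sqrt{2}}{2} \approx -19.092$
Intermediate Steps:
$I{\left(Z,M \right)} = \sqrt{-3 + M}$
$L{\left(d \right)} = 2 d^{2}$ ($L{\left(d \right)} = \left(d + d\right) d = 2 d d = 2 d^{2}$)
$S = 133$ ($S = 14 + 7 \left(7 - -10\right) = 14 + 7 \left(7 + 10\right) = 14 + 7 \cdot 17 = 14 + 119 = 133$)
$h{\left(X \right)} = - \frac{133}{2}$ ($h{\left(X \right)} = \left(- \frac{1}{2}\right) 133 = - \frac{133}{2}$)
$I{\left(-1,5 \right)} \left(h{\left(L{\left(3 \right)} \right)} + 53\right) = \sqrt{-3 + 5} \left(- \frac{133}{2} + 53\right) = \sqrt{2} \left(- \frac{27}{2}\right) = - \frac{27 \sqrt{2}}{2}$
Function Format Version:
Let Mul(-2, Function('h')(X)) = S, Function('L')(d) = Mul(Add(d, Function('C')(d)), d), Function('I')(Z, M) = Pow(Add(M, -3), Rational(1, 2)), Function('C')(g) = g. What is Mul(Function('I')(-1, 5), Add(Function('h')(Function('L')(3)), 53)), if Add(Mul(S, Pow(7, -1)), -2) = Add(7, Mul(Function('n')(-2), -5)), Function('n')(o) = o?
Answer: Mul(Rational(-27, 2), Pow(2, Rational(1, 2))) ≈ -19.092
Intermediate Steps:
Function('I')(Z, M) = Pow(Add(-3, M), Rational(1, 2))
Function('L')(d) = Mul(2, Pow(d, 2)) (Function('L')(d) = Mul(Add(d, d), d) = Mul(Mul(2, d), d) = Mul(2, Pow(d, 2)))
S = 133 (S = Add(14, Mul(7, Add(7, Mul(-2, -5)))) = Add(14, Mul(7, Add(7, 10))) = Add(14, Mul(7, 17)) = Add(14, 119) = 133)
Function('h')(X) = Rational(-133, 2) (Function('h')(X) = Mul(Rational(-1, 2), 133) = Rational(-133, 2))
Mul(Function('I')(-1, 5), Add(Function('h')(Function('L')(3)), 53)) = Mul(Pow(Add(-3, 5), Rational(1, 2)), Add(Rational(-133, 2), 53)) = Mul(Pow(2, Rational(1, 2)), Rational(-27, 2)) = Mul(Rational(-27, 2), Pow(2, Rational(1, 2)))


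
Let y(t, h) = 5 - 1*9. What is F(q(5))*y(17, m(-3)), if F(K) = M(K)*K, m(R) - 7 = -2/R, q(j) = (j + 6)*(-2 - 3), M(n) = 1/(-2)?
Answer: -110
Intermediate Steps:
M(n) = -½
q(j) = -30 - 5*j (q(j) = (6 + j)*(-5) = -30 - 5*j)
m(R) = 7 - 2/R
y(t, h) = -4 (y(t, h) = 5 - 9 = -4)
F(K) = -K/2
F(q(5))*y(17, m(-3)) = -(-30 - 5*5)/2*(-4) = -(-30 - 25)/2*(-4) = -½*(-55)*(-4) = (55/2)*(-4) = -110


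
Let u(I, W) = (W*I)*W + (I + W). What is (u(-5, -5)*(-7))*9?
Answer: 8505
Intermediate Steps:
u(I, W) = I + W + I*W² (u(I, W) = (I*W)*W + (I + W) = I*W² + (I + W) = I + W + I*W²)
(u(-5, -5)*(-7))*9 = ((-5 - 5 - 5*(-5)²)*(-7))*9 = ((-5 - 5 - 5*25)*(-7))*9 = ((-5 - 5 - 125)*(-7))*9 = -135*(-7)*9 = 945*9 = 8505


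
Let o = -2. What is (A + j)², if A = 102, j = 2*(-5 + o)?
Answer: 7744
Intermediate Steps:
j = -14 (j = 2*(-5 - 2) = 2*(-7) = -14)
(A + j)² = (102 - 14)² = 88² = 7744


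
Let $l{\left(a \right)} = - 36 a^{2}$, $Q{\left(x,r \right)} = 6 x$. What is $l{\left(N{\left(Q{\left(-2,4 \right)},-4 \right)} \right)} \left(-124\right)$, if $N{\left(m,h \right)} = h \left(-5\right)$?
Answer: $1785600$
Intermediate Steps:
$N{\left(m,h \right)} = - 5 h$
$l{\left(N{\left(Q{\left(-2,4 \right)},-4 \right)} \right)} \left(-124\right) = - 36 \left(\left(-5\right) \left(-4\right)\right)^{2} \left(-124\right) = - 36 \cdot 20^{2} \left(-124\right) = \left(-36\right) 400 \left(-124\right) = \left(-14400\right) \left(-124\right) = 1785600$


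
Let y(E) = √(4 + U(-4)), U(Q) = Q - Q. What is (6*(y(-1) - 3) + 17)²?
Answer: 121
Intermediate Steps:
U(Q) = 0
y(E) = 2 (y(E) = √(4 + 0) = √4 = 2)
(6*(y(-1) - 3) + 17)² = (6*(2 - 3) + 17)² = (6*(-1) + 17)² = (-6 + 17)² = 11² = 121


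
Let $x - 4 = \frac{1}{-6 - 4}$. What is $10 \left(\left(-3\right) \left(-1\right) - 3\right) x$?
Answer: $0$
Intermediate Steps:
$x = \frac{39}{10}$ ($x = 4 + \frac{1}{-6 - 4} = 4 + \frac{1}{-10} = 4 - \frac{1}{10} = \frac{39}{10} \approx 3.9$)
$10 \left(\left(-3\right) \left(-1\right) - 3\right) x = 10 \left(\left(-3\right) \left(-1\right) - 3\right) \frac{39}{10} = 10 \left(3 - 3\right) \frac{39}{10} = 10 \cdot 0 \cdot \frac{39}{10} = 0 \cdot \frac{39}{10} = 0$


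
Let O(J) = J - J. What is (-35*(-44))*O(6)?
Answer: 0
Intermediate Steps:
O(J) = 0
(-35*(-44))*O(6) = -35*(-44)*0 = 1540*0 = 0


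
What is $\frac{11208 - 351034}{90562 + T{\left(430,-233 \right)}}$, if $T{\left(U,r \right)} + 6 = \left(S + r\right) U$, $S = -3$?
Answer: $\frac{169913}{5462} \approx 31.108$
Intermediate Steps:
$T{\left(U,r \right)} = -6 + U \left(-3 + r\right)$ ($T{\left(U,r \right)} = -6 + \left(-3 + r\right) U = -6 + U \left(-3 + r\right)$)
$\frac{11208 - 351034}{90562 + T{\left(430,-233 \right)}} = \frac{11208 - 351034}{90562 - 101486} = - \frac{339826}{90562 - 101486} = - \frac{339826}{-10924} = \left(-339826\right) \left(- \frac{1}{10924}\right) = \frac{169913}{5462}$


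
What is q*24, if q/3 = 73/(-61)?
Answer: -5256/61 ≈ -86.164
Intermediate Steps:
q = -219/61 (q = 3*(73/(-61)) = 3*(73*(-1/61)) = 3*(-73/61) = -219/61 ≈ -3.5902)
q*24 = -219/61*24 = -5256/61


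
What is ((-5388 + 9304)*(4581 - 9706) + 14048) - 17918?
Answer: -20073370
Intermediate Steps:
((-5388 + 9304)*(4581 - 9706) + 14048) - 17918 = (3916*(-5125) + 14048) - 17918 = (-20069500 + 14048) - 17918 = -20055452 - 17918 = -20073370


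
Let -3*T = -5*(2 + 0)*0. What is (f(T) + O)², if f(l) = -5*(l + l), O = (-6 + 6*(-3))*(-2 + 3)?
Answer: 576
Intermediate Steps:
T = 0 (T = -(-5*(2 + 0))*0/3 = -(-5*2)*0/3 = -(-10)*0/3 = -⅓*0 = 0)
O = -24 (O = (-6 - 18)*1 = -24*1 = -24)
f(l) = -10*l
(f(T) + O)² = (-10*0 - 24)² = (0 - 24)² = (-24)² = 576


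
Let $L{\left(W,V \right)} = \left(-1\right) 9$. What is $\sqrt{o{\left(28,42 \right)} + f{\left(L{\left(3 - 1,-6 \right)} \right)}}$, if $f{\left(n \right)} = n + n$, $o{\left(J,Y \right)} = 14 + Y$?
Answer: $\sqrt{38} \approx 6.1644$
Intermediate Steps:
$L{\left(W,V \right)} = -9$
$f{\left(n \right)} = 2 n$
$\sqrt{o{\left(28,42 \right)} + f{\left(L{\left(3 - 1,-6 \right)} \right)}} = \sqrt{\left(14 + 42\right) + 2 \left(-9\right)} = \sqrt{56 - 18} = \sqrt{38}$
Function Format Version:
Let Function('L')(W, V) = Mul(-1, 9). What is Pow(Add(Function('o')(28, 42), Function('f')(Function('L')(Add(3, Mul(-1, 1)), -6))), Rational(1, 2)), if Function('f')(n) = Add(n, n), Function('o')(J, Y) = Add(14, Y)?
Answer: Pow(38, Rational(1, 2)) ≈ 6.1644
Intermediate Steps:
Function('L')(W, V) = -9
Function('f')(n) = Mul(2, n)
Pow(Add(Function('o')(28, 42), Function('f')(Function('L')(Add(3, Mul(-1, 1)), -6))), Rational(1, 2)) = Pow(Add(Add(14, 42), Mul(2, -9)), Rational(1, 2)) = Pow(Add(56, -18), Rational(1, 2)) = Pow(38, Rational(1, 2))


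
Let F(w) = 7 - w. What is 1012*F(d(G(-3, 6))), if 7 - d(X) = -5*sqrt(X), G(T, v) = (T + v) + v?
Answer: -15180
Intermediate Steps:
G(T, v) = T + 2*v
d(X) = 7 + 5*sqrt(X) (d(X) = 7 - (-5)*sqrt(X) = 7 + 5*sqrt(X))
1012*F(d(G(-3, 6))) = 1012*(7 - (7 + 5*sqrt(-3 + 2*6))) = 1012*(7 - (7 + 5*sqrt(-3 + 12))) = 1012*(7 - (7 + 5*sqrt(9))) = 1012*(7 - (7 + 5*3)) = 1012*(7 - (7 + 15)) = 1012*(7 - 1*22) = 1012*(7 - 22) = 1012*(-15) = -15180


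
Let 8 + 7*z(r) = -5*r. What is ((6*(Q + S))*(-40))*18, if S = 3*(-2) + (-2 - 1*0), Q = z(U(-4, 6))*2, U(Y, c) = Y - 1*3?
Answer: 8640/7 ≈ 1234.3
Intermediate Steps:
U(Y, c) = -3 + Y (U(Y, c) = Y - 3 = -3 + Y)
z(r) = -8/7 - 5*r/7 (z(r) = -8/7 + (-5*r)/7 = -8/7 - 5*r/7)
Q = 54/7 (Q = (-8/7 - 5*(-3 - 4)/7)*2 = (-8/7 - 5/7*(-7))*2 = (-8/7 + 5)*2 = (27/7)*2 = 54/7 ≈ 7.7143)
S = -8 (S = -6 + (-2 + 0) = -6 - 2 = -8)
((6*(Q + S))*(-40))*18 = ((6*(54/7 - 8))*(-40))*18 = ((6*(-2/7))*(-40))*18 = -12/7*(-40)*18 = (480/7)*18 = 8640/7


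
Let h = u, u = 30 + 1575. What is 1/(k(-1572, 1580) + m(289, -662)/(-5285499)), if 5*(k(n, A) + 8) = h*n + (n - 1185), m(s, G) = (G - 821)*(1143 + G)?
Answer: -26427495/13350411081028 ≈ -1.9795e-6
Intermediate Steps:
u = 1605
h = 1605
m(s, G) = (-821 + G)*(1143 + G)
k(n, A) = -245 + 1606*n/5 (k(n, A) = -8 + (1605*n + (n - 1185))/5 = -8 + (1605*n + (-1185 + n))/5 = -8 + (-1185 + 1606*n)/5 = -8 + (-237 + 1606*n/5) = -245 + 1606*n/5)
1/(k(-1572, 1580) + m(289, -662)/(-5285499)) = 1/((-245 + (1606/5)*(-1572)) + (-938403 + (-662)² + 322*(-662))/(-5285499)) = 1/((-245 - 2524632/5) + (-938403 + 438244 - 213164)*(-1/5285499)) = 1/(-2525857/5 - 713323*(-1/5285499)) = 1/(-2525857/5 + 713323/5285499) = 1/(-13350411081028/26427495) = -26427495/13350411081028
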